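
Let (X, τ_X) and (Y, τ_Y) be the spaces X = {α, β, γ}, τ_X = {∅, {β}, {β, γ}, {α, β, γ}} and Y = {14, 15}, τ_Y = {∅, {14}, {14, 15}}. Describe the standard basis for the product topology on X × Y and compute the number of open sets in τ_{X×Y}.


Basis B = {∅ × ∅, {β} × {14}, {β} × {14, 15}, {β, γ} × {14}, {α, β, γ} × {14}, {β, γ} × {14, 15}, {α, β, γ} × {14, 15}}; |τ_{X×Y}| = 10.

Enumerate products U × V with U ∈ τ_X, V ∈ τ_Y (deduplicated):
  ∅ × ∅ = {} (∅)
  {β} × {14} = {(β,14)}
  {β} × {14, 15} = {(β,14), (β,15)}
  {β, γ} × {14} = {(β,14), (γ,14)}
  {α, β, γ} × {14} = {(α,14), (β,14), (γ,14)}
  {β, γ} × {14, 15} = {(β,14), (β,15), (γ,14), (γ,15)}
  {α, β, γ} × {14, 15} = {(α,14), (α,15), (β,14), (β,15), (γ,14), (γ,15)}
These 7 distinct sets form the basis B.
Close under arbitrary unions to get τ_{X×Y}; counting gives |τ_{X×Y}| = 10.


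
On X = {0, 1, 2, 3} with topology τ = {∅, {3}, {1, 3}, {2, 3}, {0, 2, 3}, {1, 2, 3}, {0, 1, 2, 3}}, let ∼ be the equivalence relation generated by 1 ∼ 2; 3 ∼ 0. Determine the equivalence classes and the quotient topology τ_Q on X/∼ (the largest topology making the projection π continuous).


X/∼ = {[0=3], [1=2]}; |τ_Q| = 2.

Equivalence classes: [0=3], [1=2].
Quotient map π: X → X/∼ sends 0 ↦ [0=3], 1 ↦ [1=2], 2 ↦ [1=2], 3 ↦ [0=3].
For each subset V ⊆ X/∼, compute π^{-1}(V) ⊆ X and check whether π^{-1}(V) ∈ τ. V is open in τ_Q iff π^{-1}(V) ∈ τ.
  V = {}: π^{-1}(V) = ∅ ∈ τ ✓.
  V = {[0=3]}: π^{-1}(V) = {0, 3} ∉ τ ✗.
  V = {[1=2]}: π^{-1}(V) = {1, 2} ∉ τ ✗.
  V = {[0=3], [1=2]}: π^{-1}(V) = {0, 1, 2, 3} ∈ τ ✓.
Open sets in the quotient: τ_Q = {{}, {[0=3], [1=2]}} (2 elements).


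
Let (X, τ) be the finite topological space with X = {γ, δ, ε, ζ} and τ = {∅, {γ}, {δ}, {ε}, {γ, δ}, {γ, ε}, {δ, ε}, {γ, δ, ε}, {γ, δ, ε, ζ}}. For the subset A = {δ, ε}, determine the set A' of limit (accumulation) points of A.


A' = {ζ}

For each x ∈ X, list the open sets U ∈ τ with x ∈ U, then check whether U ∩ (A ∖ {x}) ≠ ∅ for every such U.
  x = γ: open {γ} ∋ x has {γ} ∩ (A ∖ {γ}) = ∅, so x is NOT a limit point.
  x = δ: open {δ} ∋ x has {δ} ∩ (A ∖ {δ}) = ∅, so x is NOT a limit point.
  x = ε: open {ε} ∋ x has {ε} ∩ (A ∖ {ε}) = ∅, so x is NOT a limit point.
  x = ζ: opens ∋ x are {γ, δ, ε, ζ}; each meets A ∖ {ζ}, so x IS a limit point.
Collecting: A' = {ζ}.


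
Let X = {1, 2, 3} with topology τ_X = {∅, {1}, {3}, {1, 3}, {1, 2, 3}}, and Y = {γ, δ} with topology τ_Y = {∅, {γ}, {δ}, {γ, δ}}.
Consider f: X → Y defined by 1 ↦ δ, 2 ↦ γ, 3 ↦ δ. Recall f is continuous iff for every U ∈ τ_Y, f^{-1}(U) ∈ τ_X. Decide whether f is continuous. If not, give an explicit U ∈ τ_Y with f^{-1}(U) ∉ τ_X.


f is NOT continuous.

Compute f^{-1}(U) for each U ∈ τ_Y:
  U = ∅: f^{-1}(U) = ∅ ∈ τ_X ✓.
  U = {γ}: f^{-1}(U) = {2} ∉ τ_X ✗.
  U = {δ}: f^{-1}(U) = {1, 3} ∈ τ_X ✓.
  U = {γ, δ}: f^{-1}(U) = {1, 2, 3} ∈ τ_X ✓.
Found U = {γ} with f^{-1}(U) = {2} not in τ_X. Therefore f is NOT continuous.


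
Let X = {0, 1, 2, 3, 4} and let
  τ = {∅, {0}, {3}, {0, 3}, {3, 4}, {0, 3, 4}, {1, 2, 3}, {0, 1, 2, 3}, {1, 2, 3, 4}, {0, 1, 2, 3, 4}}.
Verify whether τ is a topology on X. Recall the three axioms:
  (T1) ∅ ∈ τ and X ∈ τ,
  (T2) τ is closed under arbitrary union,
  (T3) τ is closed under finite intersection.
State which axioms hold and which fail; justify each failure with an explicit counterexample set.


τ IS a topology on X.

Axiom (T1): ∅ ∈ τ? Yes; X ∈ τ? Yes.
Axiom (T2/T3): check pairwise unions and intersections of members of τ.
All pairwise intersections and unions checked — each lies in τ. Therefore τ satisfies (T1), (T2), (T3): it IS a topology on X.


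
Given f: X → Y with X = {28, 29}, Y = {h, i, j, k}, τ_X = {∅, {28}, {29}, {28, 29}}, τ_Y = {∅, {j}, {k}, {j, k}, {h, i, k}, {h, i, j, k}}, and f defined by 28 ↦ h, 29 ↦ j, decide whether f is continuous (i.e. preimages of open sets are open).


f IS continuous.

Compute f^{-1}(U) for each U ∈ τ_Y:
  U = ∅: f^{-1}(U) = ∅ ∈ τ_X ✓.
  U = {j}: f^{-1}(U) = {29} ∈ τ_X ✓.
  U = {k}: f^{-1}(U) = ∅ ∈ τ_X ✓.
  U = {j, k}: f^{-1}(U) = {29} ∈ τ_X ✓.
  U = {h, i, k}: f^{-1}(U) = {28} ∈ τ_X ✓.
  U = {h, i, j, k}: f^{-1}(U) = {28, 29} ∈ τ_X ✓.
Every preimage lies in τ_X, so f IS continuous.


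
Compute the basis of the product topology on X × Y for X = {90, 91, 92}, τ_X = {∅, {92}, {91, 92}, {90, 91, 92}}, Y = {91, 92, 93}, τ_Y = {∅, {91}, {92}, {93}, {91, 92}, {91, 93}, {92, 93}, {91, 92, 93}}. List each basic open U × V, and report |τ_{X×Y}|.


Basis B = {∅ × ∅, {92} × {91}, {92} × {92}, {92} × {93}, {91, 92} × {91}, {91, 92} × {92}, {91, 92} × {93}, {92} × {91, 92}, {92} × {91, 93}, {92} × {92, 93}, {90, 91, 92} × {91}, {90, 91, 92} × {92}, {90, 91, 92} × {93}, {92} × {91, 92, 93}, {91, 92} × {91, 92}, {91, 92} × {91, 93}, {91, 92} × {92, 93}, {90, 91, 92} × {91, 92}, {90, 91, 92} × {91, 93}, {90, 91, 92} × {92, 93}, {91, 92} × {91, 92, 93}, {90, 91, 92} × {91, 92, 93}}; |τ_{X×Y}| = 64.

Enumerate products U × V with U ∈ τ_X, V ∈ τ_Y (deduplicated):
  ∅ × ∅ = {} (∅)
  {92} × {91} = {(92,91)}
  {92} × {92} = {(92,92)}
  {92} × {93} = {(92,93)}
  {91, 92} × {91} = {(91,91), (92,91)}
  {91, 92} × {92} = {(91,92), (92,92)}
  {91, 92} × {93} = {(91,93), (92,93)}
  {92} × {91, 92} = {(92,91), (92,92)}
  {92} × {91, 93} = {(92,91), (92,93)}
  {92} × {92, 93} = {(92,92), (92,93)}
  {90, 91, 92} × {91} = {(90,91), (91,91), (92,91)}
  {90, 91, 92} × {92} = {(90,92), (91,92), (92,92)}
  {90, 91, 92} × {93} = {(90,93), (91,93), (92,93)}
  {92} × {91, 92, 93} = {(92,91), (92,92), (92,93)}
  {91, 92} × {91, 92} = {(91,91), (91,92), (92,91), (92,92)}
  {91, 92} × {91, 93} = {(91,91), (91,93), (92,91), (92,93)}
  {91, 92} × {92, 93} = {(91,92), (91,93), (92,92), (92,93)}
  {90, 91, 92} × {91, 92} = {(90,91), (90,92), (91,91), (91,92), (92,91), (92,92)}
  {90, 91, 92} × {91, 93} = {(90,91), (90,93), (91,91), (91,93), (92,91), (92,93)}
  {90, 91, 92} × {92, 93} = {(90,92), (90,93), (91,92), (91,93), (92,92), (92,93)}
  {91, 92} × {91, 92, 93} = {(91,91), (91,92), (91,93), (92,91), (92,92), (92,93)}
  {90, 91, 92} × {91, 92, 93} = {(90,91), (90,92), (90,93), (91,91), (91,92), (91,93), (92,91), (92,92), (92,93)}
These 22 distinct sets form the basis B.
Close under arbitrary unions to get τ_{X×Y}; counting gives |τ_{X×Y}| = 64.


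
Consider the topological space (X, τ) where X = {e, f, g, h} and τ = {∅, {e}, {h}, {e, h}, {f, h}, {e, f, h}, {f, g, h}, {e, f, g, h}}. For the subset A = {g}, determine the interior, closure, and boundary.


int(A) = ∅, cl(A) = {g}, ∂A = {g}.

Closed sets in (X, τ) are complements of opens:
  closed(X, τ) = {∅, {e}, {g}, {e, g}, {f, g}, {e, f, g}, {f, g, h}, {e, f, g, h}}.
int(A) = ⋃ {U ∈ τ : U ⊆ A}. Opens contained in A: ∅.
Taking the union of these: int(A) = ∅.
cl(A) = ⋂ {C closed : A ⊆ C}. Closed sets containing A: {g}, {e, g}, {f, g}, {e, f, g}, {f, g, h}, {e, f, g, h}.
Intersecting these: cl(A) = {g}.
∂A = cl(A) ∖ int(A) = {g} ∖ ∅ = {g}.


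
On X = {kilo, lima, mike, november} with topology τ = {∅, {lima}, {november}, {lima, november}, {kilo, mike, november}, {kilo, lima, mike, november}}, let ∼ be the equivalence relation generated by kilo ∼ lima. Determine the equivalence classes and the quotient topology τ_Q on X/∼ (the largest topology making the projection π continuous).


X/∼ = {[kilo=lima], [mike], [november]}; |τ_Q| = 3.

Equivalence classes: [kilo=lima], [mike], [november].
Quotient map π: X → X/∼ sends kilo ↦ [kilo=lima], lima ↦ [kilo=lima], mike ↦ [mike], november ↦ [november].
For each subset V ⊆ X/∼, compute π^{-1}(V) ⊆ X and check whether π^{-1}(V) ∈ τ. V is open in τ_Q iff π^{-1}(V) ∈ τ.
  V = {}: π^{-1}(V) = ∅ ∈ τ ✓.
  V = {[kilo=lima]}: π^{-1}(V) = {kilo, lima} ∉ τ ✗.
  V = {[mike]}: π^{-1}(V) = {mike} ∉ τ ✗.
  V = {[kilo=lima], [mike]}: π^{-1}(V) = {kilo, lima, mike} ∉ τ ✗.
  V = {[november]}: π^{-1}(V) = {november} ∈ τ ✓.
  V = {[kilo=lima], [november]}: π^{-1}(V) = {kilo, lima, november} ∉ τ ✗.
  V = {[mike], [november]}: π^{-1}(V) = {mike, november} ∉ τ ✗.
  V = {[kilo=lima], [mike], [november]}: π^{-1}(V) = {kilo, lima, mike, november} ∈ τ ✓.
Open sets in the quotient: τ_Q = {{}, {[november]}, {[kilo=lima], [mike], [november]}} (3 elements).


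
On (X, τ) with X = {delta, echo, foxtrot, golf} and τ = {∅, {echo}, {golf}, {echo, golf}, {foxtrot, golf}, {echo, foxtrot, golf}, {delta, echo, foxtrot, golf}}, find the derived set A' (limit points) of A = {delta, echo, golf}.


A' = {delta, foxtrot}

For each x ∈ X, list the open sets U ∈ τ with x ∈ U, then check whether U ∩ (A ∖ {x}) ≠ ∅ for every such U.
  x = delta: opens ∋ x are {delta, echo, foxtrot, golf}; each meets A ∖ {delta}, so x IS a limit point.
  x = echo: open {echo} ∋ x has {echo} ∩ (A ∖ {echo}) = ∅, so x is NOT a limit point.
  x = foxtrot: opens ∋ x are {foxtrot, golf}, {echo, foxtrot, golf}, {delta, echo, foxtrot, golf}; each meets A ∖ {foxtrot}, so x IS a limit point.
  x = golf: open {golf} ∋ x has {golf} ∩ (A ∖ {golf}) = ∅, so x is NOT a limit point.
Collecting: A' = {delta, foxtrot}.


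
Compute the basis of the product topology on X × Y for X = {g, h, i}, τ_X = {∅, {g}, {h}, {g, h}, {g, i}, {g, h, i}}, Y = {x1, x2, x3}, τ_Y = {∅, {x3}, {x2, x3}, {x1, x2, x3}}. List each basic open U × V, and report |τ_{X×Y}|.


Basis B = {∅ × ∅, {g} × {x3}, {h} × {x3}, {g} × {x2, x3}, {g, h} × {x3}, {g, i} × {x3}, {h} × {x2, x3}, {g} × {x1, x2, x3}, {g, h, i} × {x3}, {h} × {x1, x2, x3}, {g, h} × {x2, x3}, {g, i} × {x2, x3}, {g, h} × {x1, x2, x3}, {g, i} × {x1, x2, x3}, {g, h, i} × {x2, x3}, {g, h, i} × {x1, x2, x3}}; |τ_{X×Y}| = 40.

Enumerate products U × V with U ∈ τ_X, V ∈ τ_Y (deduplicated):
  ∅ × ∅ = {} (∅)
  {g} × {x3} = {(g,x3)}
  {h} × {x3} = {(h,x3)}
  {g} × {x2, x3} = {(g,x2), (g,x3)}
  {g, h} × {x3} = {(g,x3), (h,x3)}
  {g, i} × {x3} = {(g,x3), (i,x3)}
  {h} × {x2, x3} = {(h,x2), (h,x3)}
  {g} × {x1, x2, x3} = {(g,x1), (g,x2), (g,x3)}
  {g, h, i} × {x3} = {(g,x3), (h,x3), (i,x3)}
  {h} × {x1, x2, x3} = {(h,x1), (h,x2), (h,x3)}
  {g, h} × {x2, x3} = {(g,x2), (g,x3), (h,x2), (h,x3)}
  {g, i} × {x2, x3} = {(g,x2), (g,x3), (i,x2), (i,x3)}
  {g, h} × {x1, x2, x3} = {(g,x1), (g,x2), (g,x3), (h,x1), (h,x2), (h,x3)}
  {g, i} × {x1, x2, x3} = {(g,x1), (g,x2), (g,x3), (i,x1), (i,x2), (i,x3)}
  {g, h, i} × {x2, x3} = {(g,x2), (g,x3), (h,x2), (h,x3), (i,x2), (i,x3)}
  {g, h, i} × {x1, x2, x3} = {(g,x1), (g,x2), (g,x3), (h,x1), (h,x2), (h,x3), (i,x1), (i,x2), (i,x3)}
These 16 distinct sets form the basis B.
Close under arbitrary unions to get τ_{X×Y}; counting gives |τ_{X×Y}| = 40.


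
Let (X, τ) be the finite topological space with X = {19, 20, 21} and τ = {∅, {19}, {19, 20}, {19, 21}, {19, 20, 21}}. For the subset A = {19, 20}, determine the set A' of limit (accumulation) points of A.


A' = {20, 21}

For each x ∈ X, list the open sets U ∈ τ with x ∈ U, then check whether U ∩ (A ∖ {x}) ≠ ∅ for every such U.
  x = 19: open {19} ∋ x has {19} ∩ (A ∖ {19}) = ∅, so x is NOT a limit point.
  x = 20: opens ∋ x are {19, 20}, {19, 20, 21}; each meets A ∖ {20}, so x IS a limit point.
  x = 21: opens ∋ x are {19, 21}, {19, 20, 21}; each meets A ∖ {21}, so x IS a limit point.
Collecting: A' = {20, 21}.


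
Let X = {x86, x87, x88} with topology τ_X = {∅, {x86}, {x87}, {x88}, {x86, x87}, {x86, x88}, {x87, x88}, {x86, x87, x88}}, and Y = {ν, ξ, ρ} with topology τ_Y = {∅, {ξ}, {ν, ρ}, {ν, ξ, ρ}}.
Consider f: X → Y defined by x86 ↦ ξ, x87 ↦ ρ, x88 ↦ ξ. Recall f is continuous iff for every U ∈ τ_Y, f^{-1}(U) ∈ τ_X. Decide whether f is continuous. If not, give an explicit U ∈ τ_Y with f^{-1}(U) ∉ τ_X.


f IS continuous.

Compute f^{-1}(U) for each U ∈ τ_Y:
  U = ∅: f^{-1}(U) = ∅ ∈ τ_X ✓.
  U = {ξ}: f^{-1}(U) = {x86, x88} ∈ τ_X ✓.
  U = {ν, ρ}: f^{-1}(U) = {x87} ∈ τ_X ✓.
  U = {ν, ξ, ρ}: f^{-1}(U) = {x86, x87, x88} ∈ τ_X ✓.
Every preimage lies in τ_X, so f IS continuous.


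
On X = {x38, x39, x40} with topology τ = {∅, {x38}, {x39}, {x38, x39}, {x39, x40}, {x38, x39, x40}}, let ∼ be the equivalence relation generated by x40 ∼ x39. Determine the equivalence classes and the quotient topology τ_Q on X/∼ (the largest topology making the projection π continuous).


X/∼ = {[x38], [x39=x40]}; |τ_Q| = 4.

Equivalence classes: [x38], [x39=x40].
Quotient map π: X → X/∼ sends x38 ↦ [x38], x39 ↦ [x39=x40], x40 ↦ [x39=x40].
For each subset V ⊆ X/∼, compute π^{-1}(V) ⊆ X and check whether π^{-1}(V) ∈ τ. V is open in τ_Q iff π^{-1}(V) ∈ τ.
  V = {}: π^{-1}(V) = ∅ ∈ τ ✓.
  V = {[x38]}: π^{-1}(V) = {x38} ∈ τ ✓.
  V = {[x39=x40]}: π^{-1}(V) = {x39, x40} ∈ τ ✓.
  V = {[x38], [x39=x40]}: π^{-1}(V) = {x38, x39, x40} ∈ τ ✓.
Open sets in the quotient: τ_Q = {{}, {[x38]}, {[x39=x40]}, {[x38], [x39=x40]}} (4 elements).


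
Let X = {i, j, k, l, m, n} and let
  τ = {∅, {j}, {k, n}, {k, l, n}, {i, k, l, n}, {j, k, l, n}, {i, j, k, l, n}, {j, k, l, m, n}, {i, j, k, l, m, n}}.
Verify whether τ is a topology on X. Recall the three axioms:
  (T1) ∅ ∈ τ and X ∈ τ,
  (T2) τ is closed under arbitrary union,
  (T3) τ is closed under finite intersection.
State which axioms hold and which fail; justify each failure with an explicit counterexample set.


τ is NOT a topology on X.

Axiom (T1): ∅ ∈ τ? Yes; X ∈ τ? Yes.
Axiom (T2/T3): check pairwise unions and intersections of members of τ.
Counterexample for (T2): {j} ∪ {k, n} = {j, k, n} ∉ τ. Therefore τ is NOT a topology.


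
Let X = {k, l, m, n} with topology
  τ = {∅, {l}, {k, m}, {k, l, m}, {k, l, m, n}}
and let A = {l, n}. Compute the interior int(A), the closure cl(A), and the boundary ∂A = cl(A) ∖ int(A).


int(A) = {l}, cl(A) = {l, n}, ∂A = {n}.

Closed sets in (X, τ) are complements of opens:
  closed(X, τ) = {∅, {n}, {l, n}, {k, m, n}, {k, l, m, n}}.
int(A) = ⋃ {U ∈ τ : U ⊆ A}. Opens contained in A: ∅, {l}.
Taking the union of these: int(A) = {l}.
cl(A) = ⋂ {C closed : A ⊆ C}. Closed sets containing A: {l, n}, {k, l, m, n}.
Intersecting these: cl(A) = {l, n}.
∂A = cl(A) ∖ int(A) = {l, n} ∖ {l} = {n}.


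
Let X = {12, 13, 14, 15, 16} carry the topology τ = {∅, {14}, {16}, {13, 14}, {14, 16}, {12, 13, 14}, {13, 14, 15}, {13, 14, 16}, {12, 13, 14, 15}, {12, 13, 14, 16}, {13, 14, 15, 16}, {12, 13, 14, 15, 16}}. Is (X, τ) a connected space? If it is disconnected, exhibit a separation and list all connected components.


(X, τ) is disconnected; components = [{16}, {12, 13, 14, 15}].

Find clopen sets (U ∈ τ with X ∖ U ∈ τ):
  U = ∅, X ∖ U = {12, 13, 14, 15, 16} — both open, so U is clopen.
  U = {16}, X ∖ U = {12, 13, 14, 15} — both open, so U is clopen.
  U = {12, 13, 14, 15}, X ∖ U = {16} — both open, so U is clopen.
  U = {12, 13, 14, 15, 16}, X ∖ U = ∅ — both open, so U is clopen.
Nontrivial clopen(s) exist: e.g. {12, 13, 14, 15}. So (X, τ) is disconnected.
Compute connected components by grouping points that agree on all clopens:
  component: {16}
  component: {12, 13, 14, 15}


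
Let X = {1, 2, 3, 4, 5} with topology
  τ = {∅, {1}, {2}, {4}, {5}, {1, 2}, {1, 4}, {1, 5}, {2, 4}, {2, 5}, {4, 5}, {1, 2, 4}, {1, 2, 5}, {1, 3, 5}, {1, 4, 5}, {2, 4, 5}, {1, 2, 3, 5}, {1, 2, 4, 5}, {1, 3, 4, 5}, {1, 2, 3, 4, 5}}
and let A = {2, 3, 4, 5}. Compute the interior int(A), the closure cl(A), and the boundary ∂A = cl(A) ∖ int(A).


int(A) = {2, 4, 5}, cl(A) = {2, 3, 4, 5}, ∂A = {3}.

Closed sets in (X, τ) are complements of opens:
  closed(X, τ) = {∅, {2}, {3}, {4}, {1, 3}, {2, 3}, {2, 4}, {3, 4}, {3, 5}, {1, 2, 3}, {1, 3, 4}, {1, 3, 5}, {2, 3, 4}, {2, 3, 5}, {3, 4, 5}, {1, 2, 3, 4}, {1, 2, 3, 5}, {1, 3, 4, 5}, {2, 3, 4, 5}, {1, 2, 3, 4, 5}}.
int(A) = ⋃ {U ∈ τ : U ⊆ A}. Opens contained in A: ∅, {2}, {4}, {5}, {2, 4}, {2, 5}, {4, 5}, {2, 4, 5}.
Taking the union of these: int(A) = {2, 4, 5}.
cl(A) = ⋂ {C closed : A ⊆ C}. Closed sets containing A: {2, 3, 4, 5}, {1, 2, 3, 4, 5}.
Intersecting these: cl(A) = {2, 3, 4, 5}.
∂A = cl(A) ∖ int(A) = {2, 3, 4, 5} ∖ {2, 4, 5} = {3}.


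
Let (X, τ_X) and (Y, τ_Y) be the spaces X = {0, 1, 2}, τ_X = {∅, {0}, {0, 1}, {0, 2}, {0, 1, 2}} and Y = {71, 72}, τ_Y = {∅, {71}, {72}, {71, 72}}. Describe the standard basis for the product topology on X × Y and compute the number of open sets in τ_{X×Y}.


Basis B = {∅ × ∅, {0} × {71}, {0} × {72}, {0} × {71, 72}, {0, 1} × {71}, {0, 2} × {71}, {0, 1} × {72}, {0, 2} × {72}, {0, 1, 2} × {71}, {0, 1, 2} × {72}, {0, 1} × {71, 72}, {0, 2} × {71, 72}, {0, 1, 2} × {71, 72}}; |τ_{X×Y}| = 25.

Enumerate products U × V with U ∈ τ_X, V ∈ τ_Y (deduplicated):
  ∅ × ∅ = {} (∅)
  {0} × {71} = {(0,71)}
  {0} × {72} = {(0,72)}
  {0} × {71, 72} = {(0,71), (0,72)}
  {0, 1} × {71} = {(0,71), (1,71)}
  {0, 2} × {71} = {(0,71), (2,71)}
  {0, 1} × {72} = {(0,72), (1,72)}
  {0, 2} × {72} = {(0,72), (2,72)}
  {0, 1, 2} × {71} = {(0,71), (1,71), (2,71)}
  {0, 1, 2} × {72} = {(0,72), (1,72), (2,72)}
  {0, 1} × {71, 72} = {(0,71), (0,72), (1,71), (1,72)}
  {0, 2} × {71, 72} = {(0,71), (0,72), (2,71), (2,72)}
  {0, 1, 2} × {71, 72} = {(0,71), (0,72), (1,71), (1,72), (2,71), (2,72)}
These 13 distinct sets form the basis B.
Close under arbitrary unions to get τ_{X×Y}; counting gives |τ_{X×Y}| = 25.


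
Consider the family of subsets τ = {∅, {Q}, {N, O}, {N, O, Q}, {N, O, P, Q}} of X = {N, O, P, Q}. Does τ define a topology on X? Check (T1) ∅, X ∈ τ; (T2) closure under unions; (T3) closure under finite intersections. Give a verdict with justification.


τ IS a topology on X.

Axiom (T1): ∅ ∈ τ? Yes; X ∈ τ? Yes.
Axiom (T2/T3): check pairwise unions and intersections of members of τ.
All pairwise intersections and unions checked — each lies in τ. Therefore τ satisfies (T1), (T2), (T3): it IS a topology on X.


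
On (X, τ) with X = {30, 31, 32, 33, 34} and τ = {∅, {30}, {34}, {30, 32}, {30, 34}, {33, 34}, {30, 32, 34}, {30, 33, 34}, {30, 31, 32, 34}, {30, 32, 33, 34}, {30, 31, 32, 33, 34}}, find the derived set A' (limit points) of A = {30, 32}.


A' = {31, 32}

For each x ∈ X, list the open sets U ∈ τ with x ∈ U, then check whether U ∩ (A ∖ {x}) ≠ ∅ for every such U.
  x = 30: open {30} ∋ x has {30} ∩ (A ∖ {30}) = ∅, so x is NOT a limit point.
  x = 31: opens ∋ x are {30, 31, 32, 34}, {30, 31, 32, 33, 34}; each meets A ∖ {31}, so x IS a limit point.
  x = 32: opens ∋ x are {30, 32}, {30, 32, 34}, {30, 31, 32, 34}, {30, 32, 33, 34}, {30, 31, 32, 33, 34}; each meets A ∖ {32}, so x IS a limit point.
  x = 33: open {33, 34} ∋ x has {33, 34} ∩ (A ∖ {33}) = ∅, so x is NOT a limit point.
  x = 34: open {34} ∋ x has {34} ∩ (A ∖ {34}) = ∅, so x is NOT a limit point.
Collecting: A' = {31, 32}.


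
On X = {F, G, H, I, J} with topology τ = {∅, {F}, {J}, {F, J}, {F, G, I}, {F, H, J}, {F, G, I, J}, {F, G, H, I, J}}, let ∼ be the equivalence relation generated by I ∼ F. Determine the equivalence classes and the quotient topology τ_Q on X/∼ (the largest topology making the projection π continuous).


X/∼ = {[F=I], [G], [H], [J]}; |τ_Q| = 5.

Equivalence classes: [F=I], [G], [H], [J].
Quotient map π: X → X/∼ sends F ↦ [F=I], G ↦ [G], H ↦ [H], I ↦ [F=I], J ↦ [J].
For each subset V ⊆ X/∼, compute π^{-1}(V) ⊆ X and check whether π^{-1}(V) ∈ τ. V is open in τ_Q iff π^{-1}(V) ∈ τ.
  V = {}: π^{-1}(V) = ∅ ∈ τ ✓.
  V = {[F=I]}: π^{-1}(V) = {F, I} ∉ τ ✗.
  V = {[G]}: π^{-1}(V) = {G} ∉ τ ✗.
  V = {[F=I], [G]}: π^{-1}(V) = {F, G, I} ∈ τ ✓.
  V = {[H]}: π^{-1}(V) = {H} ∉ τ ✗.
  V = {[F=I], [H]}: π^{-1}(V) = {F, H, I} ∉ τ ✗.
  V = {[G], [H]}: π^{-1}(V) = {G, H} ∉ τ ✗.
  V = {[F=I], [G], [H]}: π^{-1}(V) = {F, G, H, I} ∉ τ ✗.
  V = {[J]}: π^{-1}(V) = {J} ∈ τ ✓.
  V = {[F=I], [J]}: π^{-1}(V) = {F, I, J} ∉ τ ✗.
  V = {[G], [J]}: π^{-1}(V) = {G, J} ∉ τ ✗.
  V = {[F=I], [G], [J]}: π^{-1}(V) = {F, G, I, J} ∈ τ ✓.
  V = {[H], [J]}: π^{-1}(V) = {H, J} ∉ τ ✗.
  V = {[F=I], [H], [J]}: π^{-1}(V) = {F, H, I, J} ∉ τ ✗.
  V = {[G], [H], [J]}: π^{-1}(V) = {G, H, J} ∉ τ ✗.
  V = {[F=I], [G], [H], [J]}: π^{-1}(V) = {F, G, H, I, J} ∈ τ ✓.
Open sets in the quotient: τ_Q = {{}, {[F=I], [G]}, {[J]}, {[F=I], [G], [J]}, {[F=I], [G], [H], [J]}} (5 elements).


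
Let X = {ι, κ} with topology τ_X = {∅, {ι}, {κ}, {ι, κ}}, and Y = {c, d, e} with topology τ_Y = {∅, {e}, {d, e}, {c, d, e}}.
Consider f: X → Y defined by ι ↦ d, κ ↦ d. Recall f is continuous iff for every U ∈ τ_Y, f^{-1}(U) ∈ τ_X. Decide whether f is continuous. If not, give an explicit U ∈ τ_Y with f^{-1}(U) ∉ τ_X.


f IS continuous.

Compute f^{-1}(U) for each U ∈ τ_Y:
  U = ∅: f^{-1}(U) = ∅ ∈ τ_X ✓.
  U = {e}: f^{-1}(U) = ∅ ∈ τ_X ✓.
  U = {d, e}: f^{-1}(U) = {ι, κ} ∈ τ_X ✓.
  U = {c, d, e}: f^{-1}(U) = {ι, κ} ∈ τ_X ✓.
Every preimage lies in τ_X, so f IS continuous.


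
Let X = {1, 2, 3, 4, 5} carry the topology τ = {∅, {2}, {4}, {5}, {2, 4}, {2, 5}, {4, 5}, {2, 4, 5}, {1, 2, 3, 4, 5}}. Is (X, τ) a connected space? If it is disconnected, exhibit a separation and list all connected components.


(X, τ) is connected.

Find clopen sets (U ∈ τ with X ∖ U ∈ τ):
  U = ∅, X ∖ U = {1, 2, 3, 4, 5} — both open, so U is clopen.
  U = {1, 2, 3, 4, 5}, X ∖ U = ∅ — both open, so U is clopen.
Only trivial clopens (∅ and X) exist, so (X, τ) is connected.
Compute connected components by grouping points that agree on all clopens:
  component: {1, 2, 3, 4, 5}


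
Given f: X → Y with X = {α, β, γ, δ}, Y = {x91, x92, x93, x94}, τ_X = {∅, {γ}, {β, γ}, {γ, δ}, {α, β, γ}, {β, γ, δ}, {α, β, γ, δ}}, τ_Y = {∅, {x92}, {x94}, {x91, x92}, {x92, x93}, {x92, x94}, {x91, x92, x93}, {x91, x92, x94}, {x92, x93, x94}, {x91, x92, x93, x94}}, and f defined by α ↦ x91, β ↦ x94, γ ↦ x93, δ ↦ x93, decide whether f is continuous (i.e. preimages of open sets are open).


f is NOT continuous.

Compute f^{-1}(U) for each U ∈ τ_Y:
  U = ∅: f^{-1}(U) = ∅ ∈ τ_X ✓.
  U = {x92}: f^{-1}(U) = ∅ ∈ τ_X ✓.
  U = {x94}: f^{-1}(U) = {β} ∉ τ_X ✗.
  U = {x91, x92}: f^{-1}(U) = {α} ∉ τ_X ✗.
  U = {x92, x93}: f^{-1}(U) = {γ, δ} ∈ τ_X ✓.
  U = {x92, x94}: f^{-1}(U) = {β} ∉ τ_X ✗.
  U = {x91, x92, x93}: f^{-1}(U) = {α, γ, δ} ∉ τ_X ✗.
  U = {x91, x92, x94}: f^{-1}(U) = {α, β} ∉ τ_X ✗.
  U = {x92, x93, x94}: f^{-1}(U) = {β, γ, δ} ∈ τ_X ✓.
  U = {x91, x92, x93, x94}: f^{-1}(U) = {α, β, γ, δ} ∈ τ_X ✓.
Found U = {x94} with f^{-1}(U) = {β} not in τ_X. Therefore f is NOT continuous.


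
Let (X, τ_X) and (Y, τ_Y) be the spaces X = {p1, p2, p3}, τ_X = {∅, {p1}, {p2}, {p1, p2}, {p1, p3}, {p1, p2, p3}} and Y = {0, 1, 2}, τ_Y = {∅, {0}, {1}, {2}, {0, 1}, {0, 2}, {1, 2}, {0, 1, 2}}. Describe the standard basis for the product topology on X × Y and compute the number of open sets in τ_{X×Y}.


Basis B = {∅ × ∅, {p1} × {0}, {p1} × {1}, {p1} × {2}, {p2} × {0}, {p2} × {1}, {p2} × {2}, {p1} × {0, 1}, {p1} × {0, 2}, {p1, p2} × {0}, {p1, p3} × {0}, {p1} × {1, 2}, {p1, p2} × {1}, {p1, p3} × {1}, {p1, p2} × {2}, {p1, p3} × {2}, {p2} × {0, 1}, {p2} × {0, 2}, {p2} × {1, 2}, {p1} × {0, 1, 2}, {p1, p2, p3} × {0}, {p1, p2, p3} × {1}, {p1, p2, p3} × {2}, {p2} × {0, 1, 2}, {p1, p2} × {0, 1}, {p1, p3} × {0, 1}, {p1, p2} × {0, 2}, {p1, p3} × {0, 2}, {p1, p2} × {1, 2}, {p1, p3} × {1, 2}, {p1, p2} × {0, 1, 2}, {p1, p3} × {0, 1, 2}, {p1, p2, p3} × {0, 1}, {p1, p2, p3} × {0, 2}, {p1, p2, p3} × {1, 2}, {p1, p2, p3} × {0, 1, 2}}; |τ_{X×Y}| = 216.

Enumerate products U × V with U ∈ τ_X, V ∈ τ_Y (deduplicated):
  ∅ × ∅ = {} (∅)
  {p1} × {0} = {(p1,0)}
  {p1} × {1} = {(p1,1)}
  {p1} × {2} = {(p1,2)}
  {p2} × {0} = {(p2,0)}
  {p2} × {1} = {(p2,1)}
  {p2} × {2} = {(p2,2)}
  {p1} × {0, 1} = {(p1,0), (p1,1)}
  {p1} × {0, 2} = {(p1,0), (p1,2)}
  {p1, p2} × {0} = {(p1,0), (p2,0)}
  {p1, p3} × {0} = {(p1,0), (p3,0)}
  {p1} × {1, 2} = {(p1,1), (p1,2)}
  {p1, p2} × {1} = {(p1,1), (p2,1)}
  {p1, p3} × {1} = {(p1,1), (p3,1)}
  {p1, p2} × {2} = {(p1,2), (p2,2)}
  {p1, p3} × {2} = {(p1,2), (p3,2)}
  {p2} × {0, 1} = {(p2,0), (p2,1)}
  {p2} × {0, 2} = {(p2,0), (p2,2)}
  {p2} × {1, 2} = {(p2,1), (p2,2)}
  {p1} × {0, 1, 2} = {(p1,0), (p1,1), (p1,2)}
  {p1, p2, p3} × {0} = {(p1,0), (p2,0), (p3,0)}
  {p1, p2, p3} × {1} = {(p1,1), (p2,1), (p3,1)}
  {p1, p2, p3} × {2} = {(p1,2), (p2,2), (p3,2)}
  {p2} × {0, 1, 2} = {(p2,0), (p2,1), (p2,2)}
  {p1, p2} × {0, 1} = {(p1,0), (p1,1), (p2,0), (p2,1)}
  {p1, p3} × {0, 1} = {(p1,0), (p1,1), (p3,0), (p3,1)}
  {p1, p2} × {0, 2} = {(p1,0), (p1,2), (p2,0), (p2,2)}
  {p1, p3} × {0, 2} = {(p1,0), (p1,2), (p3,0), (p3,2)}
  {p1, p2} × {1, 2} = {(p1,1), (p1,2), (p2,1), (p2,2)}
  {p1, p3} × {1, 2} = {(p1,1), (p1,2), (p3,1), (p3,2)}
  {p1, p2} × {0, 1, 2} = {(p1,0), (p1,1), (p1,2), (p2,0), (p2,1), (p2,2)}
  {p1, p3} × {0, 1, 2} = {(p1,0), (p1,1), (p1,2), (p3,0), (p3,1), (p3,2)}
  {p1, p2, p3} × {0, 1} = {(p1,0), (p1,1), (p2,0), (p2,1), (p3,0), (p3,1)}
  {p1, p2, p3} × {0, 2} = {(p1,0), (p1,2), (p2,0), (p2,2), (p3,0), (p3,2)}
  {p1, p2, p3} × {1, 2} = {(p1,1), (p1,2), (p2,1), (p2,2), (p3,1), (p3,2)}
  {p1, p2, p3} × {0, 1, 2} = {(p1,0), (p1,1), (p1,2), (p2,0), (p2,1), (p2,2), (p3,0), (p3,1), (p3,2)}
These 36 distinct sets form the basis B.
Close under arbitrary unions to get τ_{X×Y}; counting gives |τ_{X×Y}| = 216.


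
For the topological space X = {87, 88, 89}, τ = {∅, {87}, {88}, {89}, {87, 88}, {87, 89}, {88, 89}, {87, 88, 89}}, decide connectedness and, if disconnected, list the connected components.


(X, τ) is disconnected; components = [{87}, {88}, {89}].

Find clopen sets (U ∈ τ with X ∖ U ∈ τ):
  U = ∅, X ∖ U = {87, 88, 89} — both open, so U is clopen.
  U = {87}, X ∖ U = {88, 89} — both open, so U is clopen.
  U = {88}, X ∖ U = {87, 89} — both open, so U is clopen.
  U = {89}, X ∖ U = {87, 88} — both open, so U is clopen.
  U = {87, 88}, X ∖ U = {89} — both open, so U is clopen.
  U = {87, 89}, X ∖ U = {88} — both open, so U is clopen.
  U = {88, 89}, X ∖ U = {87} — both open, so U is clopen.
  U = {87, 88, 89}, X ∖ U = ∅ — both open, so U is clopen.
Nontrivial clopen(s) exist: e.g. {87}. So (X, τ) is disconnected.
Compute connected components by grouping points that agree on all clopens:
  component: {87}
  component: {88}
  component: {89}


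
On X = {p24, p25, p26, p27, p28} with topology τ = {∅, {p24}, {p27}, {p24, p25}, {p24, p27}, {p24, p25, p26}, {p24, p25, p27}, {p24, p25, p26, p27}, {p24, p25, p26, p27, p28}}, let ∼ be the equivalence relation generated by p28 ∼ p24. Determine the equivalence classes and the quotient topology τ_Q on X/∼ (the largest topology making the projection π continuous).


X/∼ = {[p24=p28], [p25], [p26], [p27]}; |τ_Q| = 3.

Equivalence classes: [p24=p28], [p25], [p26], [p27].
Quotient map π: X → X/∼ sends p24 ↦ [p24=p28], p25 ↦ [p25], p26 ↦ [p26], p27 ↦ [p27], p28 ↦ [p24=p28].
For each subset V ⊆ X/∼, compute π^{-1}(V) ⊆ X and check whether π^{-1}(V) ∈ τ. V is open in τ_Q iff π^{-1}(V) ∈ τ.
  V = {}: π^{-1}(V) = ∅ ∈ τ ✓.
  V = {[p24=p28]}: π^{-1}(V) = {p24, p28} ∉ τ ✗.
  V = {[p25]}: π^{-1}(V) = {p25} ∉ τ ✗.
  V = {[p24=p28], [p25]}: π^{-1}(V) = {p24, p25, p28} ∉ τ ✗.
  V = {[p26]}: π^{-1}(V) = {p26} ∉ τ ✗.
  V = {[p24=p28], [p26]}: π^{-1}(V) = {p24, p26, p28} ∉ τ ✗.
  V = {[p25], [p26]}: π^{-1}(V) = {p25, p26} ∉ τ ✗.
  V = {[p24=p28], [p25], [p26]}: π^{-1}(V) = {p24, p25, p26, p28} ∉ τ ✗.
  V = {[p27]}: π^{-1}(V) = {p27} ∈ τ ✓.
  V = {[p24=p28], [p27]}: π^{-1}(V) = {p24, p27, p28} ∉ τ ✗.
  V = {[p25], [p27]}: π^{-1}(V) = {p25, p27} ∉ τ ✗.
  V = {[p24=p28], [p25], [p27]}: π^{-1}(V) = {p24, p25, p27, p28} ∉ τ ✗.
  V = {[p26], [p27]}: π^{-1}(V) = {p26, p27} ∉ τ ✗.
  V = {[p24=p28], [p26], [p27]}: π^{-1}(V) = {p24, p26, p27, p28} ∉ τ ✗.
  V = {[p25], [p26], [p27]}: π^{-1}(V) = {p25, p26, p27} ∉ τ ✗.
  V = {[p24=p28], [p25], [p26], [p27]}: π^{-1}(V) = {p24, p25, p26, p27, p28} ∈ τ ✓.
Open sets in the quotient: τ_Q = {{}, {[p27]}, {[p24=p28], [p25], [p26], [p27]}} (3 elements).


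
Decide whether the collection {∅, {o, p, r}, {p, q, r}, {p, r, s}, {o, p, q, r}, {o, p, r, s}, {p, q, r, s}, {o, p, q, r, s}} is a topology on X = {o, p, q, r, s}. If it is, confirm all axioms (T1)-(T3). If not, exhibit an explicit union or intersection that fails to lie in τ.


τ is NOT a topology on X.

Axiom (T1): ∅ ∈ τ? Yes; X ∈ τ? Yes.
Axiom (T2/T3): check pairwise unions and intersections of members of τ.
Counterexample for (T3): {o, p, r} ∩ {p, q, r} = {p, r} ∉ τ. Therefore τ is NOT a topology.


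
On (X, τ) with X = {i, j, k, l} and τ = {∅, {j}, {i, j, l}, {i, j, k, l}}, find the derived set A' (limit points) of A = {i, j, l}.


A' = {i, k, l}

For each x ∈ X, list the open sets U ∈ τ with x ∈ U, then check whether U ∩ (A ∖ {x}) ≠ ∅ for every such U.
  x = i: opens ∋ x are {i, j, l}, {i, j, k, l}; each meets A ∖ {i}, so x IS a limit point.
  x = j: open {j} ∋ x has {j} ∩ (A ∖ {j}) = ∅, so x is NOT a limit point.
  x = k: opens ∋ x are {i, j, k, l}; each meets A ∖ {k}, so x IS a limit point.
  x = l: opens ∋ x are {i, j, l}, {i, j, k, l}; each meets A ∖ {l}, so x IS a limit point.
Collecting: A' = {i, k, l}.


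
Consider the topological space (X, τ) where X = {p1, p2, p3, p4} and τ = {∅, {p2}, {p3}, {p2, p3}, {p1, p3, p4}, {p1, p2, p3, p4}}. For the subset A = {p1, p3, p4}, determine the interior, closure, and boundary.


int(A) = {p1, p3, p4}, cl(A) = {p1, p3, p4}, ∂A = ∅.

Closed sets in (X, τ) are complements of opens:
  closed(X, τ) = {∅, {p2}, {p1, p4}, {p1, p2, p4}, {p1, p3, p4}, {p1, p2, p3, p4}}.
int(A) = ⋃ {U ∈ τ : U ⊆ A}. Opens contained in A: ∅, {p3}, {p1, p3, p4}.
Taking the union of these: int(A) = {p1, p3, p4}.
cl(A) = ⋂ {C closed : A ⊆ C}. Closed sets containing A: {p1, p3, p4}, {p1, p2, p3, p4}.
Intersecting these: cl(A) = {p1, p3, p4}.
∂A = cl(A) ∖ int(A) = {p1, p3, p4} ∖ {p1, p3, p4} = ∅.


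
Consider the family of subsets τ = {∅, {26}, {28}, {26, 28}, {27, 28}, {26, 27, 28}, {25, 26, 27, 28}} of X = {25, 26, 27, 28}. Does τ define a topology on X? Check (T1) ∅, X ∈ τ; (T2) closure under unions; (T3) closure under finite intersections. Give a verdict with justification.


τ IS a topology on X.

Axiom (T1): ∅ ∈ τ? Yes; X ∈ τ? Yes.
Axiom (T2/T3): check pairwise unions and intersections of members of τ.
All pairwise intersections and unions checked — each lies in τ. Therefore τ satisfies (T1), (T2), (T3): it IS a topology on X.


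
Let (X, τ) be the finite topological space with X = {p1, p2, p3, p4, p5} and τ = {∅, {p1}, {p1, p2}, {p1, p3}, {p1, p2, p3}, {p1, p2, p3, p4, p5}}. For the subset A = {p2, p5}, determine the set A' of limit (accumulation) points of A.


A' = {p4, p5}

For each x ∈ X, list the open sets U ∈ τ with x ∈ U, then check whether U ∩ (A ∖ {x}) ≠ ∅ for every such U.
  x = p1: open {p1} ∋ x has {p1} ∩ (A ∖ {p1}) = ∅, so x is NOT a limit point.
  x = p2: open {p1, p2} ∋ x has {p1, p2} ∩ (A ∖ {p2}) = ∅, so x is NOT a limit point.
  x = p3: open {p1, p3} ∋ x has {p1, p3} ∩ (A ∖ {p3}) = ∅, so x is NOT a limit point.
  x = p4: opens ∋ x are {p1, p2, p3, p4, p5}; each meets A ∖ {p4}, so x IS a limit point.
  x = p5: opens ∋ x are {p1, p2, p3, p4, p5}; each meets A ∖ {p5}, so x IS a limit point.
Collecting: A' = {p4, p5}.


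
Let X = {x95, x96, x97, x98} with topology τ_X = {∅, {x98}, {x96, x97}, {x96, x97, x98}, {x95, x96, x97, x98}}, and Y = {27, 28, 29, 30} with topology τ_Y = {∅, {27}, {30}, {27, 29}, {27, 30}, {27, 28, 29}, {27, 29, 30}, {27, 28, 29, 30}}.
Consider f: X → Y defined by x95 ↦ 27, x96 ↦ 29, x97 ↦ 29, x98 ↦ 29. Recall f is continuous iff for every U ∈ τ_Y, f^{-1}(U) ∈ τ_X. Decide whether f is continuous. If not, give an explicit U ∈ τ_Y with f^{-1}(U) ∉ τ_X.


f is NOT continuous.

Compute f^{-1}(U) for each U ∈ τ_Y:
  U = ∅: f^{-1}(U) = ∅ ∈ τ_X ✓.
  U = {27}: f^{-1}(U) = {x95} ∉ τ_X ✗.
  U = {30}: f^{-1}(U) = ∅ ∈ τ_X ✓.
  U = {27, 29}: f^{-1}(U) = {x95, x96, x97, x98} ∈ τ_X ✓.
  U = {27, 30}: f^{-1}(U) = {x95} ∉ τ_X ✗.
  U = {27, 28, 29}: f^{-1}(U) = {x95, x96, x97, x98} ∈ τ_X ✓.
  U = {27, 29, 30}: f^{-1}(U) = {x95, x96, x97, x98} ∈ τ_X ✓.
  U = {27, 28, 29, 30}: f^{-1}(U) = {x95, x96, x97, x98} ∈ τ_X ✓.
Found U = {27} with f^{-1}(U) = {x95} not in τ_X. Therefore f is NOT continuous.


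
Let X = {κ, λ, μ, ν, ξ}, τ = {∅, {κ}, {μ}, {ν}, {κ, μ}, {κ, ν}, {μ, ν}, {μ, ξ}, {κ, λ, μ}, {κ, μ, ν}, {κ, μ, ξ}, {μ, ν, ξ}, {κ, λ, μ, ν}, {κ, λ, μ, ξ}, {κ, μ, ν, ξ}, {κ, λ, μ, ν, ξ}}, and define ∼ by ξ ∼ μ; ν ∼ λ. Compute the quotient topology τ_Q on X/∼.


X/∼ = {[κ], [λ=ν], [μ=ξ]}; |τ_Q| = 5.

Equivalence classes: [κ], [λ=ν], [μ=ξ].
Quotient map π: X → X/∼ sends κ ↦ [κ], λ ↦ [λ=ν], μ ↦ [μ=ξ], ν ↦ [λ=ν], ξ ↦ [μ=ξ].
For each subset V ⊆ X/∼, compute π^{-1}(V) ⊆ X and check whether π^{-1}(V) ∈ τ. V is open in τ_Q iff π^{-1}(V) ∈ τ.
  V = {}: π^{-1}(V) = ∅ ∈ τ ✓.
  V = {[κ]}: π^{-1}(V) = {κ} ∈ τ ✓.
  V = {[λ=ν]}: π^{-1}(V) = {λ, ν} ∉ τ ✗.
  V = {[κ], [λ=ν]}: π^{-1}(V) = {κ, λ, ν} ∉ τ ✗.
  V = {[μ=ξ]}: π^{-1}(V) = {μ, ξ} ∈ τ ✓.
  V = {[κ], [μ=ξ]}: π^{-1}(V) = {κ, μ, ξ} ∈ τ ✓.
  V = {[λ=ν], [μ=ξ]}: π^{-1}(V) = {λ, μ, ν, ξ} ∉ τ ✗.
  V = {[κ], [λ=ν], [μ=ξ]}: π^{-1}(V) = {κ, λ, μ, ν, ξ} ∈ τ ✓.
Open sets in the quotient: τ_Q = {{}, {[κ]}, {[μ=ξ]}, {[κ], [μ=ξ]}, {[κ], [λ=ν], [μ=ξ]}} (5 elements).


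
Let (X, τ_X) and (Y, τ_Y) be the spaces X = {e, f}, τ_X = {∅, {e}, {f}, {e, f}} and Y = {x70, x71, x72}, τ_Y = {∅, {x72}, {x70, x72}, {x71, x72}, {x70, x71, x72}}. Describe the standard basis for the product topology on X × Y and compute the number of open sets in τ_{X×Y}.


Basis B = {∅ × ∅, {e} × {x72}, {f} × {x72}, {e} × {x70, x72}, {e} × {x71, x72}, {e, f} × {x72}, {f} × {x70, x72}, {f} × {x71, x72}, {e} × {x70, x71, x72}, {f} × {x70, x71, x72}, {e, f} × {x70, x72}, {e, f} × {x71, x72}, {e, f} × {x70, x71, x72}}; |τ_{X×Y}| = 25.

Enumerate products U × V with U ∈ τ_X, V ∈ τ_Y (deduplicated):
  ∅ × ∅ = {} (∅)
  {e} × {x72} = {(e,x72)}
  {f} × {x72} = {(f,x72)}
  {e} × {x70, x72} = {(e,x70), (e,x72)}
  {e} × {x71, x72} = {(e,x71), (e,x72)}
  {e, f} × {x72} = {(e,x72), (f,x72)}
  {f} × {x70, x72} = {(f,x70), (f,x72)}
  {f} × {x71, x72} = {(f,x71), (f,x72)}
  {e} × {x70, x71, x72} = {(e,x70), (e,x71), (e,x72)}
  {f} × {x70, x71, x72} = {(f,x70), (f,x71), (f,x72)}
  {e, f} × {x70, x72} = {(e,x70), (e,x72), (f,x70), (f,x72)}
  {e, f} × {x71, x72} = {(e,x71), (e,x72), (f,x71), (f,x72)}
  {e, f} × {x70, x71, x72} = {(e,x70), (e,x71), (e,x72), (f,x70), (f,x71), (f,x72)}
These 13 distinct sets form the basis B.
Close under arbitrary unions to get τ_{X×Y}; counting gives |τ_{X×Y}| = 25.


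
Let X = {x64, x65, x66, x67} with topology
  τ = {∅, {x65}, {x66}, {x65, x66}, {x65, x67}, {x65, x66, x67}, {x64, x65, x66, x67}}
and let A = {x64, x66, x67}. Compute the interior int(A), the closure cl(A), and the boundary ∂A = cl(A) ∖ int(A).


int(A) = {x66}, cl(A) = {x64, x66, x67}, ∂A = {x64, x67}.

Closed sets in (X, τ) are complements of opens:
  closed(X, τ) = {∅, {x64}, {x64, x66}, {x64, x67}, {x64, x65, x67}, {x64, x66, x67}, {x64, x65, x66, x67}}.
int(A) = ⋃ {U ∈ τ : U ⊆ A}. Opens contained in A: ∅, {x66}.
Taking the union of these: int(A) = {x66}.
cl(A) = ⋂ {C closed : A ⊆ C}. Closed sets containing A: {x64, x66, x67}, {x64, x65, x66, x67}.
Intersecting these: cl(A) = {x64, x66, x67}.
∂A = cl(A) ∖ int(A) = {x64, x66, x67} ∖ {x66} = {x64, x67}.


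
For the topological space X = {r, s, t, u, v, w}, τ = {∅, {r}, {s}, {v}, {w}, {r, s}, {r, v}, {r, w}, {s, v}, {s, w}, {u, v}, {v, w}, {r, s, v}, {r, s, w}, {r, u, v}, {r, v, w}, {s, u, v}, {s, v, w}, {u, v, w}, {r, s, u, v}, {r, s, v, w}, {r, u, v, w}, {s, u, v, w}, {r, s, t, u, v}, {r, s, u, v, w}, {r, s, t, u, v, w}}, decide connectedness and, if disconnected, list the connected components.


(X, τ) is disconnected; components = [{w}, {r, s, t, u, v}].

Find clopen sets (U ∈ τ with X ∖ U ∈ τ):
  U = ∅, X ∖ U = {r, s, t, u, v, w} — both open, so U is clopen.
  U = {w}, X ∖ U = {r, s, t, u, v} — both open, so U is clopen.
  U = {r, s, t, u, v}, X ∖ U = {w} — both open, so U is clopen.
  U = {r, s, t, u, v, w}, X ∖ U = ∅ — both open, so U is clopen.
Nontrivial clopen(s) exist: e.g. {r, s, t, u, v}. So (X, τ) is disconnected.
Compute connected components by grouping points that agree on all clopens:
  component: {w}
  component: {r, s, t, u, v}


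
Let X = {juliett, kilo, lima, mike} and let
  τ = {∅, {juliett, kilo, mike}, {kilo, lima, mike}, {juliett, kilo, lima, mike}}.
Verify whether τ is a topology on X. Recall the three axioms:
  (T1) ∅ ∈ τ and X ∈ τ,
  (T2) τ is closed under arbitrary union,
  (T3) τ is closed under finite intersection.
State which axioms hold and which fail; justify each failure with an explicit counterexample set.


τ is NOT a topology on X.

Axiom (T1): ∅ ∈ τ? Yes; X ∈ τ? Yes.
Axiom (T2/T3): check pairwise unions and intersections of members of τ.
Counterexample for (T3): {juliett, kilo, mike} ∩ {kilo, lima, mike} = {kilo, mike} ∉ τ. Therefore τ is NOT a topology.


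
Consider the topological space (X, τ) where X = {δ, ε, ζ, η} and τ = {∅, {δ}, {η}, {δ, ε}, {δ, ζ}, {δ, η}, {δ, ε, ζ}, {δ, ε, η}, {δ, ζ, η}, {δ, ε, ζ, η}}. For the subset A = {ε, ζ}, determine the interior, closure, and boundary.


int(A) = ∅, cl(A) = {ε, ζ}, ∂A = {ε, ζ}.

Closed sets in (X, τ) are complements of opens:
  closed(X, τ) = {∅, {ε}, {ζ}, {η}, {ε, ζ}, {ε, η}, {ζ, η}, {δ, ε, ζ}, {ε, ζ, η}, {δ, ε, ζ, η}}.
int(A) = ⋃ {U ∈ τ : U ⊆ A}. Opens contained in A: ∅.
Taking the union of these: int(A) = ∅.
cl(A) = ⋂ {C closed : A ⊆ C}. Closed sets containing A: {ε, ζ}, {δ, ε, ζ}, {ε, ζ, η}, {δ, ε, ζ, η}.
Intersecting these: cl(A) = {ε, ζ}.
∂A = cl(A) ∖ int(A) = {ε, ζ} ∖ ∅ = {ε, ζ}.


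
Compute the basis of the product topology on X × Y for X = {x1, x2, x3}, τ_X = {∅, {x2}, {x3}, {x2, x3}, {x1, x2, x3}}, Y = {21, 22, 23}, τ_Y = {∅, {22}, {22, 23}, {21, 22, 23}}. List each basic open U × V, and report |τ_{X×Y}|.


Basis B = {∅ × ∅, {x2} × {22}, {x3} × {22}, {x2} × {22, 23}, {x2, x3} × {22}, {x3} × {22, 23}, {x1, x2, x3} × {22}, {x2} × {21, 22, 23}, {x3} × {21, 22, 23}, {x2, x3} × {22, 23}, {x1, x2, x3} × {22, 23}, {x2, x3} × {21, 22, 23}, {x1, x2, x3} × {21, 22, 23}}; |τ_{X×Y}| = 30.

Enumerate products U × V with U ∈ τ_X, V ∈ τ_Y (deduplicated):
  ∅ × ∅ = {} (∅)
  {x2} × {22} = {(x2,22)}
  {x3} × {22} = {(x3,22)}
  {x2} × {22, 23} = {(x2,22), (x2,23)}
  {x2, x3} × {22} = {(x2,22), (x3,22)}
  {x3} × {22, 23} = {(x3,22), (x3,23)}
  {x1, x2, x3} × {22} = {(x1,22), (x2,22), (x3,22)}
  {x2} × {21, 22, 23} = {(x2,21), (x2,22), (x2,23)}
  {x3} × {21, 22, 23} = {(x3,21), (x3,22), (x3,23)}
  {x2, x3} × {22, 23} = {(x2,22), (x2,23), (x3,22), (x3,23)}
  {x1, x2, x3} × {22, 23} = {(x1,22), (x1,23), (x2,22), (x2,23), (x3,22), (x3,23)}
  {x2, x3} × {21, 22, 23} = {(x2,21), (x2,22), (x2,23), (x3,21), (x3,22), (x3,23)}
  {x1, x2, x3} × {21, 22, 23} = {(x1,21), (x1,22), (x1,23), (x2,21), (x2,22), (x2,23), (x3,21), (x3,22), (x3,23)}
These 13 distinct sets form the basis B.
Close under arbitrary unions to get τ_{X×Y}; counting gives |τ_{X×Y}| = 30.
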